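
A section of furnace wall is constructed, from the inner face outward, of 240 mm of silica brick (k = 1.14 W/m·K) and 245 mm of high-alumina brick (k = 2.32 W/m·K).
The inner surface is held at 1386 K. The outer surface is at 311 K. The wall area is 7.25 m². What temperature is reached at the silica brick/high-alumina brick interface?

T ≈ 670 K

Series thermal resistances:
R_silica brick = L/(kA) = 0.24/(1.14×7.25) = 0.02904 K/W
R_high-alumina brick = L/(kA) = 0.245/(2.32×7.25) = 0.01457 K/W
R_total = 0.0436 K/W;  Q = ΔT/R_total = 1075/0.0436 = 24650 W
T_interface = T_inner − Q·ΣR(inner→interface) = 1386 − 24700×0.02904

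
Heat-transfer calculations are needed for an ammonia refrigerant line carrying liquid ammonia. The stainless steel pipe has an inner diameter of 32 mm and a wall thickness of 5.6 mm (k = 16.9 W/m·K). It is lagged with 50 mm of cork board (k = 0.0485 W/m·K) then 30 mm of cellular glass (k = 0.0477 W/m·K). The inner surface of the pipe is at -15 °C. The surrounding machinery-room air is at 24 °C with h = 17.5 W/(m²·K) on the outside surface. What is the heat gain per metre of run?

q′ ≈ 7.51 W/m

For a radial system each layer contributes R = ln(r_out/r_in)/(2πkL); films add R = 1/(hA).
R_stainless steel pipe wall = ln(21.6/16)/(2π×16.9×1) = 0.002826 K/W
R_cork board = ln(71.6/21.6)/(2π×0.0485×1) = 3.933 K/W
R_cellular glass = ln(101.6/71.6)/(2π×0.0477×1) = 1.168 K/W
R_outer film = 1/(h_o·2πr_oL) = 1/(17.5×2π×0.1016×1) = 0.08951 K/W
R_total = 5.193 K/W
Q = ΔT/R_total = 39/5.193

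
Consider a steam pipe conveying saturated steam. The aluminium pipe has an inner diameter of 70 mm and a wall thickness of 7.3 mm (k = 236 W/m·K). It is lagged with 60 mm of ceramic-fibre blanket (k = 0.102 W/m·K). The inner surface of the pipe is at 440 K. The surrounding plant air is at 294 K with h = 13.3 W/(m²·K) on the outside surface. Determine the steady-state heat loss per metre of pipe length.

Radial resistances (cylindrical: R_cond = ln(r_o/r_i)/(2πkL), R_conv = 1/(h·2πrL)):
R_aluminium pipe wall = ln(42.3/35)/(2π×236×1) = 1.278×10^-4 K/W
R_ceramic-fibre blanket = ln(102.3/42.3)/(2π×0.102×1) = 1.378 K/W
R_outer film = 1/(h_o·2πr_oL) = 1/(13.3×2π×0.1023×1) = 0.117 K/W
R_total = 1.495 K/W
Q = ΔT/R_total = 146/1.495

q′ ≈ 97.7 W/m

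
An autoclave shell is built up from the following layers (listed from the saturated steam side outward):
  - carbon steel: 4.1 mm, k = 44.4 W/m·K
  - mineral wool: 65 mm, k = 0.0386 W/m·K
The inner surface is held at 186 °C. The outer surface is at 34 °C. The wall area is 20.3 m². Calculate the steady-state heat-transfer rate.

Q ≈ 1830 W

Series thermal resistances:
R_carbon steel = L/(kA) = 0.0041/(44.4×20.3) = 4.549×10^-6 K/W
R_mineral wool = L/(kA) = 0.065/(0.0386×20.3) = 0.08295 K/W
R_total = 0.08296 K/W
Q = ΔT / R_total = 152 / 0.08296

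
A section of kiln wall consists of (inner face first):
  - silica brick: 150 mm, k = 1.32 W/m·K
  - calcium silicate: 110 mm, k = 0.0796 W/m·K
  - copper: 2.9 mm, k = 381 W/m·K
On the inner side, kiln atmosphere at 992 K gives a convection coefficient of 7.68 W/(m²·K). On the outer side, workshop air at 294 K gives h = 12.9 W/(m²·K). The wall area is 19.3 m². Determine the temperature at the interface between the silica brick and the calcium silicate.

T ≈ 892 K

Thermal resistances in series:
R_inner film = 1/(h_i·A) = 1/(7.68×19.3) = 0.006747 K/W
R_silica brick = L/(kA) = 0.15/(1.32×19.3) = 0.005888 K/W
R_calcium silicate = L/(kA) = 0.11/(0.0796×19.3) = 0.0716 K/W
R_copper = L/(kA) = 0.0029/(381×19.3) = 3.944×10^-7 K/W
R_outer film = 1/(h_o·A) = 1/(12.9×19.3) = 0.004017 K/W
R_total = 0.08825 K/W;  Q = ΔT/R_total = 698/0.08825 = 7909 W
T_interface = T_inner − Q·ΣR(inner→interface) = 992 − 7910×0.01263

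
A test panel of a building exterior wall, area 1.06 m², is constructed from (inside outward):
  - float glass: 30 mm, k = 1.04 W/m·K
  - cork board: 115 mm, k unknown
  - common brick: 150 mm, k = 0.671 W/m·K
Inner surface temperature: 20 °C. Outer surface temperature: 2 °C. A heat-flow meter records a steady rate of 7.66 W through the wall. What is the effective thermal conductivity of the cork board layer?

Model the wall as resistances in series:
R_float glass = L/(kA) = 0.03/(1.04×1.06) = 0.02721 K/W
R_common brick = L/(kA) = 0.15/(0.671×1.06) = 0.2109 K/W
Sum of known resistances R_other = 0.2381 K/W
Total R = ΔT/Q = 18/7.66 = 2.35 K/W
R_cork board = R_total − R_other = 2.112 K/W
k = L/(R·A) = 0.115/(2.112×1.06)

k ≈ 0.0514 W/(m·K)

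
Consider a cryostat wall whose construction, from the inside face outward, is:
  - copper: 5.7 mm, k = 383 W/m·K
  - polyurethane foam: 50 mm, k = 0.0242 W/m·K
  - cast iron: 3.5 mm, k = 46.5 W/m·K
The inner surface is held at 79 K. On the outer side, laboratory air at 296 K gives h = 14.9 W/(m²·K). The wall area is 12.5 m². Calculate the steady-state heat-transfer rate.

Q ≈ 1270 W

Using the resistance-network approach (series):
R_copper = L/(kA) = 0.0057/(383×12.5) = 1.191×10^-6 K/W
R_polyurethane foam = L/(kA) = 0.05/(0.0242×12.5) = 0.1653 K/W
R_cast iron = L/(kA) = 0.0035/(46.5×12.5) = 6.022×10^-6 K/W
R_outer film = 1/(h_o·A) = 1/(14.9×12.5) = 0.005369 K/W
R_total = 0.1707 K/W
Q = ΔT / R_total = 217 / 0.1707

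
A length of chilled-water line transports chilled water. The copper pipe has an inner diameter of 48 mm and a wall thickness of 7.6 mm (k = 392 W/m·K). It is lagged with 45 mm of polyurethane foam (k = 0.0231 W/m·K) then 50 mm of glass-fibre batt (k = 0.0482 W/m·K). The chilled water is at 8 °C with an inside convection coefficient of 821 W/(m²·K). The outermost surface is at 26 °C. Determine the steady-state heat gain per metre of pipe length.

Treating each annulus and film as a series resistance:
R_inner film = 1/(h_i·2πr₁L) = 1/(821×2π×0.024×1) = 0.008077 K/W
R_copper pipe wall = ln(31.6/24)/(2π×392×1) = 1.117×10^-4 K/W
R_polyurethane foam = ln(76.6/31.6)/(2π×0.0231×1) = 6.101 K/W
R_glass-fibre batt = ln(126.6/76.6)/(2π×0.0482×1) = 1.659 K/W
R_total = 7.768 K/W
Q = ΔT/R_total = 18/7.768

q′ ≈ 2.32 W/m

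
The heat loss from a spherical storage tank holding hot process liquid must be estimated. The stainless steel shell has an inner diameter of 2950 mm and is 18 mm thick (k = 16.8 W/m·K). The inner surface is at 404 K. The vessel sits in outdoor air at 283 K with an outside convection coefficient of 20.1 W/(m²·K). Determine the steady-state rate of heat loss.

Q ≈ 66700 W

Each spherical layer contributes R = (1/r_i − 1/r_o)/(4πk):
R_stainless steel shell = (1/1.475 − 1/1.493)/(4π×16.8) = 3.872×10^-5 K/W
R_outer film = 1/(h·4πr_o²) = 1/(20.1×4π×1.493²) = 0.001776 K/W
R_total = 0.001815 K/W
Q = ΔT/R_total = 121/0.001815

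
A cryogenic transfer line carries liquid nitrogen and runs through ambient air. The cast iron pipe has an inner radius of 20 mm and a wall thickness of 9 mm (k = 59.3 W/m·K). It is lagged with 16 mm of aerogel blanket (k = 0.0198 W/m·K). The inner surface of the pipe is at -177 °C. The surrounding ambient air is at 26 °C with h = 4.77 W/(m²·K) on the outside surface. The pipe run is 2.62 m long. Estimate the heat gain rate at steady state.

Radial resistances (cylindrical: R_cond = ln(r_o/r_i)/(2πkL), R_conv = 1/(h·2πrL)):
R_cast iron pipe wall = ln(29/20)/(2π×59.3×2.62) = 3.806×10^-4 K/W
R_aerogel blanket = ln(45/29)/(2π×0.0198×2.62) = 1.348 K/W
R_outer film = 1/(h_o·2πr_oL) = 1/(4.77×2π×0.045×2.62) = 0.283 K/W
R_total = 1.631 K/W
Q = ΔT/R_total = 203/1.631

Q ≈ 124 W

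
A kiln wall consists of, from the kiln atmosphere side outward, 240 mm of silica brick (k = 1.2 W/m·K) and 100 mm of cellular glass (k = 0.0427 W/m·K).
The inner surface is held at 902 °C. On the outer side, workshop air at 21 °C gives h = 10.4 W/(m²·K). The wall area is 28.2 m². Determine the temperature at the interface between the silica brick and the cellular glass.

T ≈ 835 °C

Model the wall as resistances in series:
R_silica brick = L/(kA) = 0.24/(1.2×28.2) = 0.007092 K/W
R_cellular glass = L/(kA) = 0.1/(0.0427×28.2) = 0.08305 K/W
R_outer film = 1/(h_o·A) = 1/(10.4×28.2) = 0.00341 K/W
R_total = 0.09355 K/W;  Q = ΔT/R_total = 881/0.09355 = 9418 W
T_interface = T_inner − Q·ΣR(inner→interface) = 902 − 9420×0.007092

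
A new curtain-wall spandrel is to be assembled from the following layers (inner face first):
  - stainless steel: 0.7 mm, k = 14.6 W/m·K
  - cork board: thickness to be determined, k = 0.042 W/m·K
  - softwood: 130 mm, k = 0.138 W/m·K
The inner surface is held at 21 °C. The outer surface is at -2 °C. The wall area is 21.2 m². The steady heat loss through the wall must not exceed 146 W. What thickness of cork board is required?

Series thermal resistances:
R_stainless steel = L/(kA) = 0.0007/(14.6×21.2) = 2.262×10^-6 K/W
R_softwood = L/(kA) = 0.13/(0.138×21.2) = 0.04444 K/W
Sum of the known resistances R_other = 0.04444 K/W
Required total resistance R_tot = ΔT/Q_allow = 23/146 = 0.1575 K/W
R_cork board = R_tot − R_other = 0.1131 K/W
L = R·k·A = 0.1131×0.042×21.2

L ≈ 101 mm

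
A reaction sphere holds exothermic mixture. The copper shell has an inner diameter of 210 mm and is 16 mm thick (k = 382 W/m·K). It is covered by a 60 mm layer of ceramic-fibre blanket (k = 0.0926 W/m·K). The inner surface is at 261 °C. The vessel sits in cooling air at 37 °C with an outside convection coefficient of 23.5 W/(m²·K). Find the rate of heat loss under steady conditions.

Each spherical layer contributes R = (1/r_i − 1/r_o)/(4πk):
R_copper shell = (1/0.105 − 1/0.121)/(4π×382) = 2.623×10^-4 K/W
R_ceramic-fibre blanket = (1/0.121 − 1/0.181)/(4π×0.0926) = 2.354 K/W
R_outer film = 1/(h·4πr_o²) = 1/(23.5×4π×0.181²) = 0.1034 K/W
R_total = 2.458 K/W
Q = ΔT/R_total = 224/2.458

Q ≈ 91.1 W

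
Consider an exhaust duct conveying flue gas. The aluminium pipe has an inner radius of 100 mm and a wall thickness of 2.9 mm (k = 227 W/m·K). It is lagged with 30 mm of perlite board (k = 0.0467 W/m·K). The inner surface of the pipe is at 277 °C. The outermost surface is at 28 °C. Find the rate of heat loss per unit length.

Radial resistances (cylindrical: R_cond = ln(r_o/r_i)/(2πkL), R_conv = 1/(h·2πrL)):
R_aluminium pipe wall = ln(102.9/100)/(2π×227×1) = 2.004×10^-5 K/W
R_perlite board = ln(132.9/102.9)/(2π×0.0467×1) = 0.8719 K/W
R_total = 0.8719 K/W
Q = ΔT/R_total = 249/0.8719

q′ ≈ 286 W/m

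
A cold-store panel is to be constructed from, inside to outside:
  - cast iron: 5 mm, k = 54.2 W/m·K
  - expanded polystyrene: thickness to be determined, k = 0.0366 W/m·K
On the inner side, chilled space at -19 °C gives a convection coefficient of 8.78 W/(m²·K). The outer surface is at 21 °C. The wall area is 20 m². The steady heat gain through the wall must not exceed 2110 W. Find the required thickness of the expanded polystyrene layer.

L ≈ 9.7 mm

Using the resistance-network approach (series):
R_inner film = 1/(h_i·A) = 1/(8.78×20) = 0.005695 K/W
R_cast iron = L/(kA) = 0.005/(54.2×20) = 4.613×10^-6 K/W
Sum of the known resistances R_other = 0.005699 K/W
Required total resistance R_tot = ΔT/Q_allow = 40/2110 = 0.01896 K/W
R_expanded polystyrene = R_tot − R_other = 0.01326 K/W
L = R·k·A = 0.01326×0.0366×20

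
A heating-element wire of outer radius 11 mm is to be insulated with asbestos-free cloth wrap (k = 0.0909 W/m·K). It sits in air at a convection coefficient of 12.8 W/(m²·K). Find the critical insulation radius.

r_cr ≈ 7.1 mm

For a cylinder r_cr = k/h = 0.0909/12.8
r_cr = 7.1 mm; since the bare radius (11 mm) is above r_cr, any added insulation will reduce heat loss.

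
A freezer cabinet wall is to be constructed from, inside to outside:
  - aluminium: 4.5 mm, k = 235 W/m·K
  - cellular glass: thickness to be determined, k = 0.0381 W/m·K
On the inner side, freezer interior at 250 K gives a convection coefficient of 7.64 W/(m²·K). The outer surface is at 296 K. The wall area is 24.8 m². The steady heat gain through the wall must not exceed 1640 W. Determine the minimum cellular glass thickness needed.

Treating each layer as a thermal resistance in series:
R_inner film = 1/(h_i·A) = 1/(7.64×24.8) = 0.005278 K/W
R_aluminium = L/(kA) = 0.0045/(235×24.8) = 7.721×10^-7 K/W
Sum of the known resistances R_other = 0.005279 K/W
Required total resistance R_tot = ΔT/Q_allow = 46/1640 = 0.02805 K/W
R_cellular glass = R_tot − R_other = 0.02277 K/W
L = R·k·A = 0.02277×0.0381×24.8

L ≈ 21.5 mm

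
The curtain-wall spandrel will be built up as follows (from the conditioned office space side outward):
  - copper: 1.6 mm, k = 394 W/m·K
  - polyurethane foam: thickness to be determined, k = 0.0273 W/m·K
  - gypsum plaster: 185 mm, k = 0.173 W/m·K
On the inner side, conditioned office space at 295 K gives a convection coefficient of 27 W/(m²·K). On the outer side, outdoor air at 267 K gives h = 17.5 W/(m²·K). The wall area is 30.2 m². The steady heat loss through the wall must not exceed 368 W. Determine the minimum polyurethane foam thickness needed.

Treating each layer as a thermal resistance in series:
R_inner film = 1/(h_i·A) = 1/(27×30.2) = 0.001226 K/W
R_copper = L/(kA) = 0.0016/(394×30.2) = 1.345×10^-7 K/W
R_gypsum plaster = L/(kA) = 0.185/(0.173×30.2) = 0.03541 K/W
R_outer film = 1/(h_o·A) = 1/(17.5×30.2) = 0.001892 K/W
Sum of the known resistances R_other = 0.03853 K/W
Required total resistance R_tot = ΔT/Q_allow = 28/368 = 0.07609 K/W
R_polyurethane foam = R_tot − R_other = 0.03756 K/W
L = R·k·A = 0.03756×0.0273×30.2

L ≈ 31 mm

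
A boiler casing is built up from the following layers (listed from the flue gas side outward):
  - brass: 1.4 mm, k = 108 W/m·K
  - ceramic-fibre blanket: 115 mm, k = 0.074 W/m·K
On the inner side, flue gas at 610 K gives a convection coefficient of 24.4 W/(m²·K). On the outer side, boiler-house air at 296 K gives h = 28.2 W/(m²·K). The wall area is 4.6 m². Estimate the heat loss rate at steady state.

Q ≈ 886 W

Treating each layer as a thermal resistance in series:
R_inner film = 1/(h_i·A) = 1/(24.4×4.6) = 0.008909 K/W
R_brass = L/(kA) = 0.0014/(108×4.6) = 2.818×10^-6 K/W
R_ceramic-fibre blanket = L/(kA) = 0.115/(0.074×4.6) = 0.3378 K/W
R_outer film = 1/(h_o·A) = 1/(28.2×4.6) = 0.007709 K/W
R_total = 0.3545 K/W
Q = ΔT / R_total = 314 / 0.3545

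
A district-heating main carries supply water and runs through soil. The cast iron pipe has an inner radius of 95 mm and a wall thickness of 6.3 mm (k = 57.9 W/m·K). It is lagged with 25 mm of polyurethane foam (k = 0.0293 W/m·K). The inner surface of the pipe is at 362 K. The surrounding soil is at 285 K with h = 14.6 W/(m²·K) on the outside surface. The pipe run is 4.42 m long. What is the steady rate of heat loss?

For a radial system each layer contributes R = ln(r_out/r_in)/(2πkL); films add R = 1/(hA).
R_cast iron pipe wall = ln(101.3/95)/(2π×57.9×4.42) = 3.993×10^-5 K/W
R_polyurethane foam = ln(126.3/101.3)/(2π×0.0293×4.42) = 0.2711 K/W
R_outer film = 1/(h_o·2πr_oL) = 1/(14.6×2π×0.1263×4.42) = 0.01953 K/W
R_total = 0.2906 K/W
Q = ΔT/R_total = 77/0.2906

Q ≈ 265 W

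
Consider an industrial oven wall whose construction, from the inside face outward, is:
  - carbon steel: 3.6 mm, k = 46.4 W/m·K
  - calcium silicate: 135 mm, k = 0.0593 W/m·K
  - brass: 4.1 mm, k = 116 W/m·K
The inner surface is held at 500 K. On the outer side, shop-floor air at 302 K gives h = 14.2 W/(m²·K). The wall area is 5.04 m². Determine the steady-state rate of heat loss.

Treating each layer as a thermal resistance in series:
R_carbon steel = L/(kA) = 0.0036/(46.4×5.04) = 1.539×10^-5 K/W
R_calcium silicate = L/(kA) = 0.135/(0.0593×5.04) = 0.4517 K/W
R_brass = L/(kA) = 0.0041/(116×5.04) = 7.013×10^-6 K/W
R_outer film = 1/(h_o·A) = 1/(14.2×5.04) = 0.01397 K/W
R_total = 0.4657 K/W
Q = ΔT / R_total = 198 / 0.4657

Q ≈ 425 W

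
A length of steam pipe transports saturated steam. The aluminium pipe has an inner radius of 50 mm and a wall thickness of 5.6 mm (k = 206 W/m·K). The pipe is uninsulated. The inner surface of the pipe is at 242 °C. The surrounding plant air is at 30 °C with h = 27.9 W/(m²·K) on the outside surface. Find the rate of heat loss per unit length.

Cylindrical conduction, so R = ln(r₂/r₁)/(2πkL) per layer, in series:
R_aluminium pipe wall = ln(55.6/50)/(2π×206×1) = 8.202×10^-5 K/W
R_outer film = 1/(h_o·2πr_oL) = 1/(27.9×2π×0.0556×1) = 0.1026 K/W
R_total = 0.1027 K/W
Q = ΔT/R_total = 212/0.1027

q′ ≈ 2060 W/m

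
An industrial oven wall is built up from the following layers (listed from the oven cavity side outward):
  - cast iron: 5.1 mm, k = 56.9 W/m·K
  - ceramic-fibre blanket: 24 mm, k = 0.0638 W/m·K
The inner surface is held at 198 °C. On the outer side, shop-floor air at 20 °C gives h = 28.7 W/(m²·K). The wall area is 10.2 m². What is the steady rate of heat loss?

Thermal resistances in series:
R_cast iron = L/(kA) = 0.0051/(56.9×10.2) = 8.787×10^-6 K/W
R_ceramic-fibre blanket = L/(kA) = 0.024/(0.0638×10.2) = 0.03688 K/W
R_outer film = 1/(h_o·A) = 1/(28.7×10.2) = 0.003416 K/W
R_total = 0.0403 K/W
Q = ΔT / R_total = 178 / 0.0403

Q ≈ 4420 W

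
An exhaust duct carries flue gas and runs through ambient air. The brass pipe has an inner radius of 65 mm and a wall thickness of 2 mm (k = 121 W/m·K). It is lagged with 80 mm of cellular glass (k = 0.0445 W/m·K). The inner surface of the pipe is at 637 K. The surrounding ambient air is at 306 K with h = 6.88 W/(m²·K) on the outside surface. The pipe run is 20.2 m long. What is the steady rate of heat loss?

Cylindrical conduction, so R = ln(r₂/r₁)/(2πkL) per layer, in series:
R_brass pipe wall = ln(67/65)/(2π×121×20.2) = 1.973×10^-6 K/W
R_cellular glass = ln(147/67)/(2π×0.0445×20.2) = 0.1391 K/W
R_outer film = 1/(h_o·2πr_oL) = 1/(6.88×2π×0.147×20.2) = 0.00779 K/W
R_total = 0.1469 K/W
Q = ΔT/R_total = 331/0.1469

Q ≈ 2250 W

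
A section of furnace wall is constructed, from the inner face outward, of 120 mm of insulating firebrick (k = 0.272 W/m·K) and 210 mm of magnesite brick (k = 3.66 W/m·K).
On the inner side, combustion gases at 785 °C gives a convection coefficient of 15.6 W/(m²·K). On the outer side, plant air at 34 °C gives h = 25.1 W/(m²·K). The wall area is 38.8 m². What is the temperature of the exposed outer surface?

T ≈ 83.7 °C

Model the wall as resistances in series:
R_inner film = 1/(h_i·A) = 1/(15.6×38.8) = 0.001652 K/W
R_insulating firebrick = L/(kA) = 0.12/(0.272×38.8) = 0.01137 K/W
R_magnesite brick = L/(kA) = 0.21/(3.66×38.8) = 0.001479 K/W
R_outer film = 1/(h_o·A) = 1/(25.1×38.8) = 0.001027 K/W
R_total = 0.01553 K/W;  Q = ΔT/R_total = 751/0.01553 = 48360 W
T_interface = T_inner − Q·ΣR(inner→interface) = 785 − 48400×0.0145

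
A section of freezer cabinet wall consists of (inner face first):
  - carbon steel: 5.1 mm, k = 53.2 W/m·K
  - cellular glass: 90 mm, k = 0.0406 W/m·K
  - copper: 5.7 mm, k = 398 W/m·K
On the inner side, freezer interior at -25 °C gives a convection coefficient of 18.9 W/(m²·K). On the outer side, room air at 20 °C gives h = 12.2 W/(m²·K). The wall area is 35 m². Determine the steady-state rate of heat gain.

Treating each layer as a thermal resistance in series:
R_inner film = 1/(h_i·A) = 1/(18.9×35) = 0.001512 K/W
R_carbon steel = L/(kA) = 0.0051/(53.2×35) = 2.739×10^-6 K/W
R_cellular glass = L/(kA) = 0.09/(0.0406×35) = 0.06334 K/W
R_copper = L/(kA) = 0.0057/(398×35) = 4.092×10^-7 K/W
R_outer film = 1/(h_o·A) = 1/(12.2×35) = 0.002342 K/W
R_total = 0.06719 K/W
Q = ΔT / R_total = 45 / 0.06719

Q ≈ 670 W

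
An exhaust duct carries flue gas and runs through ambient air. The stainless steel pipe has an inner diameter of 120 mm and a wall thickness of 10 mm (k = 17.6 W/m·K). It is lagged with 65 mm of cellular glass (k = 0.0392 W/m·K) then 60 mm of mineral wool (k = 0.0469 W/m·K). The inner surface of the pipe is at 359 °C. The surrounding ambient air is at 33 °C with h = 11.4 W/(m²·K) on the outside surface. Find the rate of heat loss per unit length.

q′ ≈ 81.8 W/m

Per-layer cylindrical resistances, series-summed:
R_stainless steel pipe wall = ln(70/60)/(2π×17.6×1) = 0.001394 K/W
R_cellular glass = ln(135/70)/(2π×0.0392×1) = 2.667 K/W
R_mineral wool = ln(195/135)/(2π×0.0469×1) = 1.248 K/W
R_outer film = 1/(h_o·2πr_oL) = 1/(11.4×2π×0.195×1) = 0.07159 K/W
R_total = 3.987 K/W
Q = ΔT/R_total = 326/3.987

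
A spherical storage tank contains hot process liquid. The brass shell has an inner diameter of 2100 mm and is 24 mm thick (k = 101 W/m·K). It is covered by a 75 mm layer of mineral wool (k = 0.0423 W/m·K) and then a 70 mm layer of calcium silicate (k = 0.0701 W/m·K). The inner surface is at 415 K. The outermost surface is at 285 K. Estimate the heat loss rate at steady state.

For a spherical shell R = (1/r₁ − 1/r₂)/(4πk); film R = 1/(h·4πr²). In series:
R_brass shell = (1/1.05 − 1/1.074)/(4π×101) = 1.677×10^-5 K/W
R_mineral wool = (1/1.074 − 1/1.149)/(4π×0.0423) = 0.1143 K/W
R_calcium silicate = (1/1.149 − 1/1.219)/(4π×0.0701) = 0.05673 K/W
R_total = 0.1711 K/W
Q = ΔT/R_total = 130/0.1711

Q ≈ 760 W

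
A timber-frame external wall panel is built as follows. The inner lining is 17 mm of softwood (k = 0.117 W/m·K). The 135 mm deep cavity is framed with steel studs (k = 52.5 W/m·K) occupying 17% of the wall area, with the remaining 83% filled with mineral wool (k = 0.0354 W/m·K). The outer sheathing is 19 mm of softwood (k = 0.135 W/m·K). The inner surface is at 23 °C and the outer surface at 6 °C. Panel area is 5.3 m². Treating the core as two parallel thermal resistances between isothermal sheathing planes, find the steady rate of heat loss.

Sheathing layers in series; stud and cavity paths in parallel between them.
R_inner = 0.017/(0.117×5.3) = 0.02741 K/W
R_stud  = 0.135/(52.5×0.17×5.3) = 0.002854 K/W
R_cav   = 0.135/(0.0354×0.83×5.3) = 0.8669 K/W
1/R_core = 1/R_stud + 1/R_cav → R_core = 0.002845 K/W
R_outer = 0.019/(0.135×5.3) = 0.02655 K/W
R_total = 0.05681 K/W
Q = ΔT/R_total = 17/0.05681

Q ≈ 299 W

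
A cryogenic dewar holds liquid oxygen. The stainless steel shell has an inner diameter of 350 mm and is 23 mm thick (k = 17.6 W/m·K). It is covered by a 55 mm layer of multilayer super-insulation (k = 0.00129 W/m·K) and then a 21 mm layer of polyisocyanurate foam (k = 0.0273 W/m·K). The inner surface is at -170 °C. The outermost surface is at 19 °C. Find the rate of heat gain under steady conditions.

Q ≈ 2.75 W

Spherical conduction: R = (1/r_in − 1/r_out)/(4πk) per layer; series-sum.
R_stainless steel shell = (1/0.175 − 1/0.198)/(4π×17.6) = 0.003001 K/W
R_multilayer super-insulation = (1/0.198 − 1/0.253)/(4π×0.00129) = 67.73 K/W
R_polyisocyanurate foam = (1/0.253 − 1/0.274)/(4π×0.0273) = 0.883 K/W
R_total = 68.62 K/W
Q = ΔT/R_total = 189/68.62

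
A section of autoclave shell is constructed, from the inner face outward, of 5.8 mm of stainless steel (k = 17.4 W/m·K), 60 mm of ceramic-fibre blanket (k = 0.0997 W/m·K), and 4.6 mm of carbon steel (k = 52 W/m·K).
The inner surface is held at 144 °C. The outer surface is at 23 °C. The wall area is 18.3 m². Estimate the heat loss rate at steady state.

Using the resistance-network approach (series):
R_stainless steel = L/(kA) = 0.0058/(17.4×18.3) = 1.821×10^-5 K/W
R_ceramic-fibre blanket = L/(kA) = 0.06/(0.0997×18.3) = 0.03289 K/W
R_carbon steel = L/(kA) = 0.0046/(52×18.3) = 4.834×10^-6 K/W
R_total = 0.03291 K/W
Q = ΔT / R_total = 121 / 0.03291

Q ≈ 3680 W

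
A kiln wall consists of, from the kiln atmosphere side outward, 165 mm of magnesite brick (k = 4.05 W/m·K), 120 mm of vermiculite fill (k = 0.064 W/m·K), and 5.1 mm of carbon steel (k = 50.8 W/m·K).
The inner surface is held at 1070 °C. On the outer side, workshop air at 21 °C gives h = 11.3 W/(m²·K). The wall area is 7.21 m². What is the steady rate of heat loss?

Q ≈ 3770 W

Treating each layer as a thermal resistance in series:
R_magnesite brick = L/(kA) = 0.165/(4.05×7.21) = 0.005651 K/W
R_vermiculite fill = L/(kA) = 0.12/(0.064×7.21) = 0.2601 K/W
R_carbon steel = L/(kA) = 0.0051/(50.8×7.21) = 1.392×10^-5 K/W
R_outer film = 1/(h_o·A) = 1/(11.3×7.21) = 0.01227 K/W
R_total = 0.278 K/W
Q = ΔT / R_total = 1049 / 0.278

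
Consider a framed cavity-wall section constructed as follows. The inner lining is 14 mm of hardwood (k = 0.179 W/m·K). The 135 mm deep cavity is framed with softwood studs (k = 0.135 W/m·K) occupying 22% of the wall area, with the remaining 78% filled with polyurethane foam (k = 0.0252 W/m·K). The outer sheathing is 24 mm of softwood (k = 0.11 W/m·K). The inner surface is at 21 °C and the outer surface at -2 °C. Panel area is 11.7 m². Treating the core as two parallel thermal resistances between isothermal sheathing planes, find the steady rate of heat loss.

Sheathing layers in series; stud and cavity paths in parallel between them.
R_inner = 0.014/(0.179×11.7) = 0.006685 K/W
R_stud  = 0.135/(0.135×0.22×11.7) = 0.3885 K/W
R_cav   = 0.135/(0.0252×0.78×11.7) = 0.587 K/W
1/R_core = 1/R_stud + 1/R_cav → R_core = 0.2338 K/W
R_outer = 0.024/(0.11×11.7) = 0.01865 K/W
R_total = 0.2591 K/W
Q = ΔT/R_total = 23/0.2591

Q ≈ 88.8 W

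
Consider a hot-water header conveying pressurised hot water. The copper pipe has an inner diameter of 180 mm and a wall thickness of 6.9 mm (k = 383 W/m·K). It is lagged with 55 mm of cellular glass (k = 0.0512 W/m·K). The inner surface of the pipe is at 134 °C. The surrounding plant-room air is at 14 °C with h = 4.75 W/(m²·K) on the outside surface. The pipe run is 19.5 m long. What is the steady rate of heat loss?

Q ≈ 1450 W

For a radial system each layer contributes R = ln(r_out/r_in)/(2πkL); films add R = 1/(hA).
R_copper pipe wall = ln(96.9/90)/(2π×383×19.5) = 1.574×10^-6 K/W
R_cellular glass = ln(151.9/96.9)/(2π×0.0512×19.5) = 0.07166 K/W
R_outer film = 1/(h_o·2πr_oL) = 1/(4.75×2π×0.1519×19.5) = 0.01131 K/W
R_total = 0.08298 K/W
Q = ΔT/R_total = 120/0.08298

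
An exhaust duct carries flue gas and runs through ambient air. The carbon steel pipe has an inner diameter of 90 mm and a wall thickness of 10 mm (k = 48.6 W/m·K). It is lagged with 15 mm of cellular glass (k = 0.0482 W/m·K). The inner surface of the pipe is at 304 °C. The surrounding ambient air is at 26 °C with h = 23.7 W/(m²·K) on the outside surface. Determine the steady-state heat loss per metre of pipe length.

q′ ≈ 311 W/m

For a radial system each layer contributes R = ln(r_out/r_in)/(2πkL); films add R = 1/(hA).
R_carbon steel pipe wall = ln(55/45)/(2π×48.6×1) = 6.572×10^-4 K/W
R_cellular glass = ln(70/55)/(2π×0.0482×1) = 0.7963 K/W
R_outer film = 1/(h_o·2πr_oL) = 1/(23.7×2π×0.07×1) = 0.09593 K/W
R_total = 0.8929 K/W
Q = ΔT/R_total = 278/0.8929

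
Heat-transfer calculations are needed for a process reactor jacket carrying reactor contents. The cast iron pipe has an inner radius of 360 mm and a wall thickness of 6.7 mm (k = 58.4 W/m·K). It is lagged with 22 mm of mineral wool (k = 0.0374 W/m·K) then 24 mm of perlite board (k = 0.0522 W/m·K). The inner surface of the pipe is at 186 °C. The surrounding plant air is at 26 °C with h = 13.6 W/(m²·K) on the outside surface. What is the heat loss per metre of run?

q′ ≈ 349 W/m

Per-layer cylindrical resistances, series-summed:
R_cast iron pipe wall = ln(366.7/360)/(2π×58.4×1) = 5.025×10^-5 K/W
R_mineral wool = ln(388.7/366.7)/(2π×0.0374×1) = 0.2479 K/W
R_perlite board = ln(412.7/388.7)/(2π×0.0522×1) = 0.1827 K/W
R_outer film = 1/(h_o·2πr_oL) = 1/(13.6×2π×0.4127×1) = 0.02836 K/W
R_total = 0.459 K/W
Q = ΔT/R_total = 160/0.459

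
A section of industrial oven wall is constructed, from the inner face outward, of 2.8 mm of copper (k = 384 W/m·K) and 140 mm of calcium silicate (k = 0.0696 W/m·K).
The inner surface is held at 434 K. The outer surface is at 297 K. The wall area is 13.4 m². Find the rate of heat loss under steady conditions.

Model the wall as resistances in series:
R_copper = L/(kA) = 0.0028/(384×13.4) = 5.442×10^-7 K/W
R_calcium silicate = L/(kA) = 0.14/(0.0696×13.4) = 0.1501 K/W
R_total = 0.1501 K/W
Q = ΔT / R_total = 137 / 0.1501

Q ≈ 913 W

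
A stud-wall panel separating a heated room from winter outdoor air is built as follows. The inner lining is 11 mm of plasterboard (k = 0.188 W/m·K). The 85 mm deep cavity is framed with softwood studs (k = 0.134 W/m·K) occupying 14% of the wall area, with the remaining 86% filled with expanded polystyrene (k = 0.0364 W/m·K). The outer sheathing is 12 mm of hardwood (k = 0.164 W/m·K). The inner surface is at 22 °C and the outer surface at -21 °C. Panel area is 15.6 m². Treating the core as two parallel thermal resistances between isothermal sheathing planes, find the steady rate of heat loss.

Sheathing layers in series; stud and cavity paths in parallel between them.
R_inner = 0.011/(0.188×15.6) = 0.003751 K/W
R_stud  = 0.085/(0.134×0.14×15.6) = 0.2904 K/W
R_cav   = 0.085/(0.0364×0.86×15.6) = 0.1741 K/W
1/R_core = 1/R_stud + 1/R_cav → R_core = 0.1088 K/W
R_outer = 0.012/(0.164×15.6) = 0.00469 K/W
R_total = 0.1173 K/W
Q = ΔT/R_total = 43/0.1173

Q ≈ 367 W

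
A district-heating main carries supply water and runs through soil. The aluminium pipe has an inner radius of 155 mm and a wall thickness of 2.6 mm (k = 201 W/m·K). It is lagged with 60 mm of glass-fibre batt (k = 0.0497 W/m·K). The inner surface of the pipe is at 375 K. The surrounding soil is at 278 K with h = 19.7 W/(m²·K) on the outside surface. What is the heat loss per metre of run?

q′ ≈ 90.6 W/m

Per-layer cylindrical resistances, series-summed:
R_aluminium pipe wall = ln(157.6/155)/(2π×201×1) = 1.317×10^-5 K/W
R_glass-fibre batt = ln(217.6/157.6)/(2π×0.0497×1) = 1.033 K/W
R_outer film = 1/(h_o·2πr_oL) = 1/(19.7×2π×0.2176×1) = 0.03713 K/W
R_total = 1.07 K/W
Q = ΔT/R_total = 97/1.07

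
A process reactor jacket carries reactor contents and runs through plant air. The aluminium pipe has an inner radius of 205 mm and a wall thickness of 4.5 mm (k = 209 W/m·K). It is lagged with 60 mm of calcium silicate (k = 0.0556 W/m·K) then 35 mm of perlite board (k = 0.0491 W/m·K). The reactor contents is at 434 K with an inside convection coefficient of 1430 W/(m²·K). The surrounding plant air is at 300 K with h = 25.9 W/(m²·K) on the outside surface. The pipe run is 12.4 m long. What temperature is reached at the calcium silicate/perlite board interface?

Cylindrical conduction, so R = ln(r₂/r₁)/(2πkL) per layer, in series:
R_inner film = 1/(h_i·2πr₁L) = 1/(1430×2π×0.205×12.4) = 4.378×10^-5 K/W
R_aluminium pipe wall = ln(209.5/205)/(2π×209×12.4) = 1.333×10^-6 K/W
R_calcium silicate = ln(269.5/209.5)/(2π×0.0556×12.4) = 0.05814 K/W
R_perlite board = ln(304.5/269.5)/(2π×0.0491×12.4) = 0.03192 K/W
R_outer film = 1/(h_o·2πr_oL) = 1/(25.9×2π×0.3045×12.4) = 0.001627 K/W
R_total = 0.09173 K/W
Q = ΔT/R_total = 134/0.09173
Q = 1460 W
T_interface = T_inner − Q·ΣR(inner→interface) = 434 − 1460×0.05818

T ≈ 349 K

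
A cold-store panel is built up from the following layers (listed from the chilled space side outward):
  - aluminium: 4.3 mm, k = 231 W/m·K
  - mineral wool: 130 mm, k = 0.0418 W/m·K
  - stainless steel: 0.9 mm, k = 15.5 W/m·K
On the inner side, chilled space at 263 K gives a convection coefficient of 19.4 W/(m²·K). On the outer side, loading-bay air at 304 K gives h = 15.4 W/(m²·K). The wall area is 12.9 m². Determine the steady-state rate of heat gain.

Series thermal resistances:
R_inner film = 1/(h_i·A) = 1/(19.4×12.9) = 0.003996 K/W
R_aluminium = L/(kA) = 0.0043/(231×12.9) = 1.443×10^-6 K/W
R_mineral wool = L/(kA) = 0.13/(0.0418×12.9) = 0.2411 K/W
R_stainless steel = L/(kA) = 0.0009/(15.5×12.9) = 4.501×10^-6 K/W
R_outer film = 1/(h_o·A) = 1/(15.4×12.9) = 0.005034 K/W
R_total = 0.2501 K/W
Q = ΔT / R_total = 41 / 0.2501

Q ≈ 164 W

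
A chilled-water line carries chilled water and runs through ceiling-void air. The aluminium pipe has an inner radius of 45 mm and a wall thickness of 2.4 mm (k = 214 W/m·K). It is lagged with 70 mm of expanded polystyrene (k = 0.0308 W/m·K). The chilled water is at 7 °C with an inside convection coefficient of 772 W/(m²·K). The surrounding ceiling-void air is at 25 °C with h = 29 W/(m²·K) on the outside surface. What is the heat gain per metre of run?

q′ ≈ 3.8 W/m

For a radial system each layer contributes R = ln(r_out/r_in)/(2πkL); films add R = 1/(hA).
R_inner film = 1/(h_i·2πr₁L) = 1/(772×2π×0.045×1) = 0.004581 K/W
R_aluminium pipe wall = ln(47.4/45)/(2π×214×1) = 3.864×10^-5 K/W
R_expanded polystyrene = ln(117.4/47.4)/(2π×0.0308×1) = 4.687 K/W
R_outer film = 1/(h_o·2πr_oL) = 1/(29×2π×0.1174×1) = 0.04675 K/W
R_total = 4.738 K/W
Q = ΔT/R_total = 18/4.738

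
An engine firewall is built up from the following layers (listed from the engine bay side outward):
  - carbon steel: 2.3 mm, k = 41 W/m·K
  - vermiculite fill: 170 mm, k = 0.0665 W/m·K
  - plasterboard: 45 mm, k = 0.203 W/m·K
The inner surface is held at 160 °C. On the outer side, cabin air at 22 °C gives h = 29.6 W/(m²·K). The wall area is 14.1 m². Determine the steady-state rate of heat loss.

Q ≈ 692 W

Using the resistance-network approach (series):
R_carbon steel = L/(kA) = 0.0023/(41×14.1) = 3.979×10^-6 K/W
R_vermiculite fill = L/(kA) = 0.17/(0.0665×14.1) = 0.1813 K/W
R_plasterboard = L/(kA) = 0.045/(0.203×14.1) = 0.01572 K/W
R_outer film = 1/(h_o·A) = 1/(29.6×14.1) = 0.002396 K/W
R_total = 0.1994 K/W
Q = ΔT / R_total = 138 / 0.1994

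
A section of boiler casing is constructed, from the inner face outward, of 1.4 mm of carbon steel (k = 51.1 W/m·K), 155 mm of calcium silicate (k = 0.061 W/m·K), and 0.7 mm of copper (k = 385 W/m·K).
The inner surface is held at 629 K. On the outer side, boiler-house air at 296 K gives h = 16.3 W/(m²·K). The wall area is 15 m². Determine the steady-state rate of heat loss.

Series thermal resistances:
R_carbon steel = L/(kA) = 0.0014/(51.1×15) = 1.826×10^-6 K/W
R_calcium silicate = L/(kA) = 0.155/(0.061×15) = 0.1694 K/W
R_copper = L/(kA) = 0.0007/(385×15) = 1.212×10^-7 K/W
R_outer film = 1/(h_o·A) = 1/(16.3×15) = 0.00409 K/W
R_total = 0.1735 K/W
Q = ΔT / R_total = 333 / 0.1735

Q ≈ 1920 W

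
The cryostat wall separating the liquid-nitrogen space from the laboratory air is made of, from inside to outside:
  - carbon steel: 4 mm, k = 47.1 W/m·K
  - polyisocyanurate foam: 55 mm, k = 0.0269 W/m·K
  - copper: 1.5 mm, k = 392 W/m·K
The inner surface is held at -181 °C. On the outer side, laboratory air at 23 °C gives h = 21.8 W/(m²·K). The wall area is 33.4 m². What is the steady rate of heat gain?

Series thermal resistances:
R_carbon steel = L/(kA) = 0.004/(47.1×33.4) = 2.543×10^-6 K/W
R_polyisocyanurate foam = L/(kA) = 0.055/(0.0269×33.4) = 0.06122 K/W
R_copper = L/(kA) = 0.0015/(392×33.4) = 1.146×10^-7 K/W
R_outer film = 1/(h_o·A) = 1/(21.8×33.4) = 0.001373 K/W
R_total = 0.06259 K/W
Q = ΔT / R_total = 204 / 0.06259

Q ≈ 3260 W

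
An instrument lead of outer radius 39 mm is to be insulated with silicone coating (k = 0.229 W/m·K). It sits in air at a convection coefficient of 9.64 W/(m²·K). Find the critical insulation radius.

r_cr ≈ 23.8 mm

For a cylinder r_cr = k/h = 0.229/9.64
r_cr = 23.8 mm; since the bare radius (39 mm) is above r_cr, any added insulation will reduce heat loss.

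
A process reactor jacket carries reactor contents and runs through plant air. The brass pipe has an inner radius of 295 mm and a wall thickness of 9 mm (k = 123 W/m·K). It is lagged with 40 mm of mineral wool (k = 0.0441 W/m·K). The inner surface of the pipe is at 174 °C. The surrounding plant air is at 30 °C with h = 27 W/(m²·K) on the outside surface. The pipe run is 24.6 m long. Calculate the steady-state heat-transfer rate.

Per-layer cylindrical resistances, series-summed:
R_brass pipe wall = ln(304/295)/(2π×123×24.6) = 1.581×10^-6 K/W
R_mineral wool = ln(344/304)/(2π×0.0441×24.6) = 0.01813 K/W
R_outer film = 1/(h_o·2πr_oL) = 1/(27×2π×0.344×24.6) = 6.966×10^-4 K/W
R_total = 0.01883 K/W
Q = ΔT/R_total = 144/0.01883

Q ≈ 7650 W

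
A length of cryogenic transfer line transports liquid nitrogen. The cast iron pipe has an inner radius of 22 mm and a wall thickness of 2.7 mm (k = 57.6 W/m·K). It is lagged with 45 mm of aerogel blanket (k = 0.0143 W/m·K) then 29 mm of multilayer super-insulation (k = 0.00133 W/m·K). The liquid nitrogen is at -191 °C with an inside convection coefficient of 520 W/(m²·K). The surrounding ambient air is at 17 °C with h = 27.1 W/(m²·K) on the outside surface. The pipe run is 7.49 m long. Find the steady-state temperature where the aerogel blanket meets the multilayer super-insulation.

Cylindrical conduction, so R = ln(r₂/r₁)/(2πkL) per layer, in series:
R_inner film = 1/(h_i·2πr₁L) = 1/(520×2π×0.022×7.49) = 0.001857 K/W
R_cast iron pipe wall = ln(24.7/22)/(2π×57.6×7.49) = 4.27×10^-5 K/W
R_aerogel blanket = ln(69.7/24.7)/(2π×0.0143×7.49) = 1.542 K/W
R_multilayer super-insulation = ln(98.7/69.7)/(2π×0.00133×7.49) = 5.558 K/W
R_outer film = 1/(h_o·2πr_oL) = 1/(27.1×2π×0.0987×7.49) = 0.007944 K/W
R_total = 7.109 K/W
Q = ΔT/R_total = 208/7.109
Q = 29.3 W
T_interface = T_inner + Q·ΣR(inner→interface) = -191 + 29.3×1.543

T ≈ -146 °C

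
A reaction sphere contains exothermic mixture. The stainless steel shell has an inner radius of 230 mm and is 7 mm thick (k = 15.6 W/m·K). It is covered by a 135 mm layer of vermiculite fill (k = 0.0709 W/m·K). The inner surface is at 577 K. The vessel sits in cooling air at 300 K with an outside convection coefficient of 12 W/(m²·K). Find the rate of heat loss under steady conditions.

Spherical conduction: R = (1/r_in − 1/r_out)/(4πk) per layer; series-sum.
R_stainless steel shell = (1/0.23 − 1/0.237)/(4π×15.6) = 6.551×10^-4 K/W
R_vermiculite fill = (1/0.237 − 1/0.372)/(4π×0.0709) = 1.719 K/W
R_outer film = 1/(h·4πr_o²) = 1/(12×4π×0.372²) = 0.04792 K/W
R_total = 1.767 K/W
Q = ΔT/R_total = 277/1.767

Q ≈ 157 W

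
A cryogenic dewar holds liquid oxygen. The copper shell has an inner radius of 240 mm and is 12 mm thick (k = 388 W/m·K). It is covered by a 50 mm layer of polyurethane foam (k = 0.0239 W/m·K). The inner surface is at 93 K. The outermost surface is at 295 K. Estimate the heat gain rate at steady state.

Q ≈ 92.3 W

Spherical conduction: R = (1/r_in − 1/r_out)/(4πk) per layer; series-sum.
R_copper shell = (1/0.24 − 1/0.252)/(4π×388) = 4.069×10^-5 K/W
R_polyurethane foam = (1/0.252 − 1/0.302)/(4π×0.0239) = 2.188 K/W
R_total = 2.188 K/W
Q = ΔT/R_total = 202/2.188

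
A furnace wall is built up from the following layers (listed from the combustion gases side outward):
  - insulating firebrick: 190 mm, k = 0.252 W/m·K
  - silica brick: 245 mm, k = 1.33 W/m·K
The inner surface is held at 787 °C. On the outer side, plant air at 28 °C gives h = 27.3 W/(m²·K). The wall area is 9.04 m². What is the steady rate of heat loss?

Thermal resistances in series:
R_insulating firebrick = L/(kA) = 0.19/(0.252×9.04) = 0.0834 K/W
R_silica brick = L/(kA) = 0.245/(1.33×9.04) = 0.02038 K/W
R_outer film = 1/(h_o·A) = 1/(27.3×9.04) = 0.004052 K/W
R_total = 0.1078 K/W
Q = ΔT / R_total = 759 / 0.1078

Q ≈ 7040 W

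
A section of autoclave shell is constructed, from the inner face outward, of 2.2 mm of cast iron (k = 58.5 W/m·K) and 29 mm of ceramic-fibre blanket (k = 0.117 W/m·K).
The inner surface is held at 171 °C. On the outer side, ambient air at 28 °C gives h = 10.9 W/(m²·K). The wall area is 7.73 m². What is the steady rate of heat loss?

Q ≈ 3250 W

Thermal resistances in series:
R_cast iron = L/(kA) = 0.0022/(58.5×7.73) = 4.865×10^-6 K/W
R_ceramic-fibre blanket = L/(kA) = 0.029/(0.117×7.73) = 0.03207 K/W
R_outer film = 1/(h_o·A) = 1/(10.9×7.73) = 0.01187 K/W
R_total = 0.04394 K/W
Q = ΔT / R_total = 143 / 0.04394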